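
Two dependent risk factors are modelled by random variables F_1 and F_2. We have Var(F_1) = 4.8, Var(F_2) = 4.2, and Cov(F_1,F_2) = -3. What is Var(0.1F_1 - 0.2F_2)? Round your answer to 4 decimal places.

Var(0.1F_1 - 0.2F_2) = (0.1)²·Var(F_1) + (-0.2)²·Var(F_2) + 2·(0.1)·(-0.2)·Cov(F_1,F_2)
= 0.01·4.8 + 0.04·4.2 + -0.04·-3 = 0.336

0.3360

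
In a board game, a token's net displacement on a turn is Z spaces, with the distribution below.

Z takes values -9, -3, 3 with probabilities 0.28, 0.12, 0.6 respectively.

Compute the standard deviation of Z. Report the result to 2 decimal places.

E[Z] = (-9)(0.28) + (-3)(0.12) + (3)(0.6) = -1.08
E[Z²] = (-9)²(0.28) + (-3)²(0.12) + (3)²(0.6) = 29.16
Var(Z) = E[Z²] − (E[Z])² = 29.16 − (-1.08)² = 27.9936
SD(Z) = √27.9936 ≈ 5.29

5.29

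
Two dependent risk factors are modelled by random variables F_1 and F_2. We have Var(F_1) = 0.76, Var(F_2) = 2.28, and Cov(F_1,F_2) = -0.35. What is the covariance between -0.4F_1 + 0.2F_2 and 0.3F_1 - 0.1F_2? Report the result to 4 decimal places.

Cov(-0.4F_1 + 0.2F_2, 0.3F_1 - 0.1F_2) = (-0.4)(0.3)Var(F_1) + (0.2)(-0.1)Var(F_2) + [(-0.4)(-0.1) + (0.2)(0.3)]Cov(F_1,F_2)
= -0.12·0.76 + -0.02·2.28 + 0.1·-0.35 = -0.1718

-0.1718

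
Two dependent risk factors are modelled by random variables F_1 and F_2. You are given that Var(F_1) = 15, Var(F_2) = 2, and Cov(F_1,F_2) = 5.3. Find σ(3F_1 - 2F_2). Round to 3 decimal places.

8.911

Var(3F_1 - 2F_2) = (3)²·Var(F_1) + (-2)²·Var(F_2) + 2·(3)·(-2)·Cov(F_1,F_2)
= 9·15 + 4·2 + -12·5.3 = 79.4
σ(3F_1 - 2F_2) = √79.4 ≈ 8.911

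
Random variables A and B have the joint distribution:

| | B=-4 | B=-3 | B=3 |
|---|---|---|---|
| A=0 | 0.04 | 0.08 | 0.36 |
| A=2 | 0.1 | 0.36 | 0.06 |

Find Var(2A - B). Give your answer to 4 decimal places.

21.4100

E[A] = 1.04,  E[B] = -0.62,  E[AB] = -2.6
Var(A) = 2.08 − (1.04)² = 0.9984;  Var(B) = 9.98 − (-0.62)² = 9.5956
Cov(A,B) = -2.6 − (1.04)(-0.62) = -1.9552
Var(2A - B) = (2)²·0.9984 + (-1)²·9.5956 + 2·(2)·(-1)·-1.9552 = 21.41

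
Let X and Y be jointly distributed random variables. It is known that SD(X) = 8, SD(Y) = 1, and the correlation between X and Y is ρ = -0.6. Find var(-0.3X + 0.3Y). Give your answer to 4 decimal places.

6.7140

var(X) = (8)² = 64;  var(Y) = (1)² = 1
cov(X,Y) = ρ·SD(X)·SD(Y) = -0.6·8·1 = -4.8
var(-0.3X + 0.3Y) = (-0.3)²·var(X) + (0.3)²·var(Y) + 2·(-0.3)·(0.3)·cov(X,Y)
= 0.09·64 + 0.09·1 + -0.18·-4.8 = 6.714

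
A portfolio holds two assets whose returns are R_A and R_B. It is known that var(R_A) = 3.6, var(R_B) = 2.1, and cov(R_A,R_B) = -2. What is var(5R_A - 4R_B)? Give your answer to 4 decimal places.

var(5R_A - 4R_B) = (5)²·var(R_A) + (-4)²·var(R_B) + 2·(5)·(-4)·cov(R_A,R_B)
= 25·3.6 + 16·2.1 + -40·-2 = 203.6

203.6000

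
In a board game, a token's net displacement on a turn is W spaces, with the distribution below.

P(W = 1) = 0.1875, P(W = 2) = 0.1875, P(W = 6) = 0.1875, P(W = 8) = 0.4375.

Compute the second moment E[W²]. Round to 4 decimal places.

35.6875

E[W²] = (1)²(0.1875) + (2)²(0.1875) + (6)²(0.1875) + (8)²(0.4375) = 35.6875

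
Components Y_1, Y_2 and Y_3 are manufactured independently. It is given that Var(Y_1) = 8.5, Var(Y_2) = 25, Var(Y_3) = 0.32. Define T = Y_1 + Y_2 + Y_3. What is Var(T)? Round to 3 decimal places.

33.820

By independence, Var(T) = (1)²Var(Y_1) + (1)²Var(Y_2) + (1)²Var(Y_3)
= (1)²·8.5 + (1)²·25 + (1)²·0.32 = 33.82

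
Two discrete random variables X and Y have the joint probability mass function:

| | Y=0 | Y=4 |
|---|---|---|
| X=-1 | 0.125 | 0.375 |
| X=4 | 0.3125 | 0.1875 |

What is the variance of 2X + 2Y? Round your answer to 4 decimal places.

25.7500

E[X] = 1.5,  E[Y] = 2.25,  E[XY] = 1.5
Var(X) = 8.5 − (1.5)² = 6.25;  Var(Y) = 9 − (2.25)² = 3.9375
Cov(X,Y) = 1.5 − (1.5)(2.25) = -1.875
Var(2X + 2Y) = (2)²·6.25 + (2)²·3.9375 + 2·(2)·(2)·-1.875 = 25.75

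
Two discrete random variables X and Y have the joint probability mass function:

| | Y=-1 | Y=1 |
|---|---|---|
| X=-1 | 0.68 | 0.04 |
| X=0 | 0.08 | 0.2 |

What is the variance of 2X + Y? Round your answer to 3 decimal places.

2.598

E[X] = -0.72,  E[Y] = -0.52,  E[XY] = 0.64
var(X) = 0.72 − (-0.72)² = 0.2016;  var(Y) = 1 − (-0.52)² = 0.7296
Cov(X,Y) = 0.64 − (-0.72)(-0.52) = 0.2656
var(2X + Y) = (2)²·0.2016 + (1)²·0.7296 + 2·(2)·(1)·0.2656 = 2.5984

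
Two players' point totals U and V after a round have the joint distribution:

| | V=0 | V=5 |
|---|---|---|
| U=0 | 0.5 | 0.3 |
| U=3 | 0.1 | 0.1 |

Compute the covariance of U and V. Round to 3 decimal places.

0.300

E[U] = 0.6,  E[V] = 2
E[UV] = 1.5
Cov(U,V) = E[UV] − E[U]E[V] = 1.5 − (0.6)(2) = 0.3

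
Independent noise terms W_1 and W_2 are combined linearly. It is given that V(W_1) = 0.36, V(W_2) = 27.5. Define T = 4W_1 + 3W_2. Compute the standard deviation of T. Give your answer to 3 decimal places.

15.914

By independence, V(T) = (4)²V(W_1) + (3)²V(W_2)
= (4)²·0.36 + (3)²·27.5 = 253.26
SD(T) = √253.26 ≈ 15.914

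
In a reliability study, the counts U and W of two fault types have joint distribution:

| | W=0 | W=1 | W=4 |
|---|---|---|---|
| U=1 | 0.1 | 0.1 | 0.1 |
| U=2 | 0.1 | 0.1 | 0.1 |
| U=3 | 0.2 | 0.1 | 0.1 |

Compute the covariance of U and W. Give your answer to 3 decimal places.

E[U] = 2.1,  E[W] = 1.5
E[UW] = 3
cov(U,W) = E[UW] − E[U]E[W] = 3 − (2.1)(1.5) = -0.15

-0.150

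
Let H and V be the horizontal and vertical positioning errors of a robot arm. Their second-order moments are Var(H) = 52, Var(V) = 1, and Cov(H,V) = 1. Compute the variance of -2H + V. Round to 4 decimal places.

205.0000

Var(-2H + V) = (-2)²·Var(H) + (1)²·Var(V) + 2·(-2)·(1)·Cov(H,V)
= 4·52 + 1·1 + -4·1 = 205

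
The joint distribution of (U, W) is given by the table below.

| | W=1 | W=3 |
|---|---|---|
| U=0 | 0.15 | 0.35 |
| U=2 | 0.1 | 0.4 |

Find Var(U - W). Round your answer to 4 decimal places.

1.5500

E[U] = 1,  E[W] = 2.5,  E[UW] = 2.6
Var(U) = 2 − (1)² = 1;  Var(W) = 7 − (2.5)² = 0.75
Cov(U,W) = 2.6 − (1)(2.5) = 0.1
Var(U - W) = (1)²·1 + (-1)²·0.75 + 2·(1)·(-1)·0.1 = 1.55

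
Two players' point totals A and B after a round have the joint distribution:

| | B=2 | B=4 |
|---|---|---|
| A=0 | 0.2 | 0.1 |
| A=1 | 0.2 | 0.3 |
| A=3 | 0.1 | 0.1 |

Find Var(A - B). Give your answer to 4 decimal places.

E[A] = 1.1,  E[B] = 3,  E[AB] = 3.4
Var(A) = 2.3 − (1.1)² = 1.09;  Var(B) = 10 − (3)² = 1
Cov(A,B) = 3.4 − (1.1)(3) = 0.1
Var(A - B) = (1)²·1.09 + (-1)²·1 + 2·(1)·(-1)·0.1 = 1.89

1.8900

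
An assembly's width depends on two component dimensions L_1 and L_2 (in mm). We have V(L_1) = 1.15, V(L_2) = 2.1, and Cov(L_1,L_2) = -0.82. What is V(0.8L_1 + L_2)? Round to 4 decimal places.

V(0.8L_1 + L_2) = (0.8)²·V(L_1) + (1)²·V(L_2) + 2·(0.8)·(1)·Cov(L_1,L_2)
= 0.64·1.15 + 1·2.1 + 1.6·-0.82 = 1.524

1.5240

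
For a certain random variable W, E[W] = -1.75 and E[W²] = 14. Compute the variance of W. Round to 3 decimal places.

10.938

Var(W) = 14 − (-1.75)² = 10.9375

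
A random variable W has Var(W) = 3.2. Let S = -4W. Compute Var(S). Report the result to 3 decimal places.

Var(-4W) = (-4)²·Var(W) = 16·3.2 = 51.2

51.200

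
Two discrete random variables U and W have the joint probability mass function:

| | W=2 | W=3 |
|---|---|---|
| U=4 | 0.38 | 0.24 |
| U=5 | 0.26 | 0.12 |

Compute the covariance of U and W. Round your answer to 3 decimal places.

-0.017

E[U] = 4.38,  E[W] = 2.36
E[UW] = 10.32
cov(U,W) = E[UW] − E[U]E[W] = 10.32 − (4.38)(2.36) = -0.0168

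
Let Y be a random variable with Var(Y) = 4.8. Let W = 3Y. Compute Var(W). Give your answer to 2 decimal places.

Var(3Y) = (3)²·Var(Y) = 9·4.8 = 43.2

43.20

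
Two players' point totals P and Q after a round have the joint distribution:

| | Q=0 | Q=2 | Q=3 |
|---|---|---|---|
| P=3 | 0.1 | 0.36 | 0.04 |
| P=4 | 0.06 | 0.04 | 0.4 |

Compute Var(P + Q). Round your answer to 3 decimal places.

1.756

E[P] = 3.5,  E[Q] = 2.12,  E[PQ] = 7.64
Var(P) = 12.5 − (3.5)² = 0.25;  Var(Q) = 5.56 − (2.12)² = 1.0656
cov(P,Q) = 7.64 − (3.5)(2.12) = 0.22
Var(P + Q) = (1)²·0.25 + (1)²·1.0656 + 2·(1)·(1)·0.22 = 1.7556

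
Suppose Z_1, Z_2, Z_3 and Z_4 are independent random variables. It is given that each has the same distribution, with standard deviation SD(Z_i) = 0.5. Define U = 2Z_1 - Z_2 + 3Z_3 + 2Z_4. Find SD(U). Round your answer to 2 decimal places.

Var(Z_i) = (0.5)² = 0.25
By independence, Var(U) = (2)²Var(Z_1) + (-1)²Var(Z_2) + (3)²Var(Z_3) + (2)²Var(Z_4)
= (2)²·0.25 + (-1)²·0.25 + (3)²·0.25 + (2)²·0.25 = 4.5
SD(U) = √4.5 ≈ 2.12

2.12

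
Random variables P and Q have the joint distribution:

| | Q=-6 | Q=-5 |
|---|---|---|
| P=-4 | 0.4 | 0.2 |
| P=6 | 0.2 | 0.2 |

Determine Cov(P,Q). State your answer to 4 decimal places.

0.4000

E[P] = 0,  E[Q] = -5.6
E[PQ] = 0.4
Cov(P,Q) = E[PQ] − E[P]E[Q] = 0.4 − (0)(-5.6) = 0.4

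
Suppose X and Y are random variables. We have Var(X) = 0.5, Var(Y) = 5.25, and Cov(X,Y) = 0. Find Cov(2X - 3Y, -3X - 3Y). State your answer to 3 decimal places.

44.250

Cov(2X - 3Y, -3X - 3Y) = (2)(-3)Var(X) + (-3)(-3)Var(Y) + [(2)(-3) + (-3)(-3)]Cov(X,Y)
= -6·0.5 + 9·5.25 + 3·0 = 44.25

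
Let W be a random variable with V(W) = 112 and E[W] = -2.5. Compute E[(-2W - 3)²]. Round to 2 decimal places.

E[-2W - 3] = -2·-2.5 − 3 = 2
V(-2W - 3) = (-2)²·112 = 448
E[(-2W - 3)²] = V((-2W - 3)) + (E[(-2W - 3)])² = 448 + (2)² = 452

452.00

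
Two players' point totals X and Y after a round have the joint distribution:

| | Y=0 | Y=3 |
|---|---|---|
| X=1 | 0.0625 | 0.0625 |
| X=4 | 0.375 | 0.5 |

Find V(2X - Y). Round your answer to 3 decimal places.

E[X] = 3.625,  E[Y] = 1.6875,  E[XY] = 6.1875
V(X) = 14.125 − (3.625)² = 0.984375;  V(Y) = 5.0625 − (1.6875)² = 2.21484375
Cov(X,Y) = 6.1875 − (3.625)(1.6875) = 0.0703125
V(2X - Y) = (2)²·0.984375 + (-1)²·2.21484375 + 2·(2)·(-1)·0.0703125 = 5.87109375

5.871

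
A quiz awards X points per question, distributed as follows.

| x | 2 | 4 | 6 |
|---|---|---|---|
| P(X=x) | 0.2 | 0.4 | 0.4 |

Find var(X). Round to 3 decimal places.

2.240

E[X] = (2)(0.2) + (4)(0.4) + (6)(0.4) = 4.4
E[X²] = (2)²(0.2) + (4)²(0.4) + (6)²(0.4) = 21.6
var(X) = E[X²] − (E[X])² = 21.6 − (4.4)² = 2.24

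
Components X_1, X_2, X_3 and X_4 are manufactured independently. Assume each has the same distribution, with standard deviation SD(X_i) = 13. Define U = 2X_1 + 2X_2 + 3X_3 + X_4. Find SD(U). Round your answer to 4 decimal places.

Var(X_i) = (13)² = 169
By independence, Var(U) = (2)²Var(X_1) + (2)²Var(X_2) + (3)²Var(X_3) + (1)²Var(X_4)
= (2)²·169 + (2)²·169 + (3)²·169 + (1)²·169 = 3042
SD(U) = √3042 ≈ 55.1543

55.1543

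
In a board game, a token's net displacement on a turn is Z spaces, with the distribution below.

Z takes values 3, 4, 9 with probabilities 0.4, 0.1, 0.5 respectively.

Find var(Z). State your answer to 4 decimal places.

E[Z] = (3)(0.4) + (4)(0.1) + (9)(0.5) = 6.1
E[Z²] = (3)²(0.4) + (4)²(0.1) + (9)²(0.5) = 45.7
var(Z) = E[Z²] − (E[Z])² = 45.7 − (6.1)² = 8.49

8.4900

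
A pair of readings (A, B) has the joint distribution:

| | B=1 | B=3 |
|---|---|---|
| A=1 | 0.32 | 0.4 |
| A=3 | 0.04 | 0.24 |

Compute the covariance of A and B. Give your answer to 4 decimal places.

E[A] = 1.56,  E[B] = 2.28
E[AB] = 3.8
cov(A,B) = E[AB] − E[A]E[B] = 3.8 − (1.56)(2.28) = 0.2432

0.2432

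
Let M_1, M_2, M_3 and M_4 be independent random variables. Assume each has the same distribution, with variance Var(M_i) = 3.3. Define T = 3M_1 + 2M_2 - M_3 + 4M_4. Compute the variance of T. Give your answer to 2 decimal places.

99.00

By independence, Var(T) = (3)²Var(M_1) + (2)²Var(M_2) + (-1)²Var(M_3) + (4)²Var(M_4)
= (3)²·3.3 + (2)²·3.3 + (-1)²·3.3 + (4)²·3.3 = 99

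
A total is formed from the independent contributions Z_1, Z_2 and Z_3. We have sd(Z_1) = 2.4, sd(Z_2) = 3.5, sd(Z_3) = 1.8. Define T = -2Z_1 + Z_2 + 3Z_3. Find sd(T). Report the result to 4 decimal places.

Var(Z_1) = 5.76, Var(Z_2) = 12.25, Var(Z_3) = 3.24
By independence, Var(T) = (-2)²Var(Z_1) + (1)²Var(Z_2) + (3)²Var(Z_3)
= (-2)²·5.76 + (1)²·12.25 + (3)²·3.24 = 64.45
sd(T) = √64.45 ≈ 8.0281

8.0281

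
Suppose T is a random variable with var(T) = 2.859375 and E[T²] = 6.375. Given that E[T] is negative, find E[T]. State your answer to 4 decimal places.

-1.8750

(E[T])² = E[T²] − var(T) = 6.375 − 2.859375 = 3.515625
E[T] = −√3.515625 = -1.875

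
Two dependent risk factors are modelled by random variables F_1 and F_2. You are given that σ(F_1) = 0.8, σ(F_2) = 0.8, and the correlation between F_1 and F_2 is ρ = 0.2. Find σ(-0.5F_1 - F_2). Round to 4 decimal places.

V(F_1) = (0.8)² = 0.64;  V(F_2) = (0.8)² = 0.64
cov(F_1,F_2) = ρ·σ(F_1)·σ(F_2) = 0.2·0.8·0.8 = 0.128
V(-0.5F_1 - F_2) = (-0.5)²·V(F_1) + (-1)²·V(F_2) + 2·(-0.5)·(-1)·cov(F_1,F_2)
= 0.25·0.64 + 1·0.64 + 1·0.128 = 0.928
σ(-0.5F_1 - F_2) = √0.928 ≈ 0.9633

0.9633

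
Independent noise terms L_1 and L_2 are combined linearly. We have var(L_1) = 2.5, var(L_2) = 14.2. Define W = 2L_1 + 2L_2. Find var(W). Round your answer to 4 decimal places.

66.8000

By independence, var(W) = (2)²var(L_1) + (2)²var(L_2)
= (2)²·2.5 + (2)²·14.2 = 66.8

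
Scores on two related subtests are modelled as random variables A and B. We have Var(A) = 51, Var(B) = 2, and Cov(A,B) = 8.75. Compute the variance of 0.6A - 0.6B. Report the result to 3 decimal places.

12.780

Var(0.6A - 0.6B) = (0.6)²·Var(A) + (-0.6)²·Var(B) + 2·(0.6)·(-0.6)·Cov(A,B)
= 0.36·51 + 0.36·2 + -0.72·8.75 = 12.78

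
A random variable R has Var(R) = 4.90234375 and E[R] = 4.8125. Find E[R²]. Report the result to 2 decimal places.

28.06

E[R²] = Var(R) + (E[R])² = 4.90234375 + (4.8125)² = 28.0625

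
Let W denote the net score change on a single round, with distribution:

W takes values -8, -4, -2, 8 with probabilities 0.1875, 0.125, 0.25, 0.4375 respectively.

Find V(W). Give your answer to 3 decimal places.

E[W] = (-8)(0.1875) + (-4)(0.125) + (-2)(0.25) + (8)(0.4375) = 1
E[W²] = (-8)²(0.1875) + (-4)²(0.125) + (-2)²(0.25) + (8)²(0.4375) = 43
V(W) = E[W²] − (E[W])² = 43 − (1)² = 42

42.000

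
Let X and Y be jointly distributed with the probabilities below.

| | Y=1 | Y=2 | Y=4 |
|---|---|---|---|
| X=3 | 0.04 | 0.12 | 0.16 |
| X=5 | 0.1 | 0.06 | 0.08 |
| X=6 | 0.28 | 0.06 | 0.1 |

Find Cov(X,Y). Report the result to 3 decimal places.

E[X] = 4.8,  E[Y] = 2.26
E[XY] = 10.26
Cov(X,Y) = E[XY] − E[X]E[Y] = 10.26 − (4.8)(2.26) = -0.588

-0.588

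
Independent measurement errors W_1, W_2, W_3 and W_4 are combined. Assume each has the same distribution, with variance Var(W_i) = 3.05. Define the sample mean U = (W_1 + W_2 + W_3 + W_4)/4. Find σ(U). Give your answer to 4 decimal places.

0.8732

By independence, Var(U) = (0.25)²Var(W_1) + (0.25)²Var(W_2) + (0.25)²Var(W_3) + (0.25)²Var(W_4)
= (0.25)²·3.05 + (0.25)²·3.05 + (0.25)²·3.05 + (0.25)²·3.05 = 0.7625
σ(U) = √0.7625 ≈ 0.8732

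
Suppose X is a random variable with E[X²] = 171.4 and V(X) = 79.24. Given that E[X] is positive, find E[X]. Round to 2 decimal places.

9.60

(E[X])² = E[X²] − V(X) = 171.4 − 79.24 = 92.16
E[X] = √92.16 = 9.6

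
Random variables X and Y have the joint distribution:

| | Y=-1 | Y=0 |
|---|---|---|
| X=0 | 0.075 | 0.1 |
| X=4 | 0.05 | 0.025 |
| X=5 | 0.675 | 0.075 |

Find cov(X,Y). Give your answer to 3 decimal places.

E[X] = 4.05,  E[Y] = -0.8
E[XY] = -3.575
cov(X,Y) = E[XY] − E[X]E[Y] = -3.575 − (4.05)(-0.8) = -0.335

-0.335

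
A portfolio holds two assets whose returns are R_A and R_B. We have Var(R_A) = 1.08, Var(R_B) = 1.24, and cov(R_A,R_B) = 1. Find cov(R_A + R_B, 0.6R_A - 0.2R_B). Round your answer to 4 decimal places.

0.8000

cov(R_A + R_B, 0.6R_A - 0.2R_B) = (1)(0.6)Var(R_A) + (1)(-0.2)Var(R_B) + [(1)(-0.2) + (1)(0.6)]cov(R_A,R_B)
= 0.6·1.08 + -0.2·1.24 + 0.4·1 = 0.8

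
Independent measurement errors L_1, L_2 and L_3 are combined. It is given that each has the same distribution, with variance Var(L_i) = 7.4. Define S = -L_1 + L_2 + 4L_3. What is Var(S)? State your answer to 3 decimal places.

133.200

By independence, Var(S) = (-1)²Var(L_1) + (1)²Var(L_2) + (4)²Var(L_3)
= (-1)²·7.4 + (1)²·7.4 + (4)²·7.4 = 133.2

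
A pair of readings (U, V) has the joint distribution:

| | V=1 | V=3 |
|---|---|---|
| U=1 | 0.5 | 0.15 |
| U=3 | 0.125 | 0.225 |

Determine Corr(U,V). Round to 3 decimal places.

0.406

E[U] = 1.7,  E[V] = 1.75
E[UV] = 3.35
Cov(U,V) = E[UV] − E[U]E[V] = 3.35 − (1.7)(1.75) = 0.375
Var(U) = 0.91,  Var(V) = 0.9375
ρ = 0.375 / √(0.91·0.9375) ≈ 0.406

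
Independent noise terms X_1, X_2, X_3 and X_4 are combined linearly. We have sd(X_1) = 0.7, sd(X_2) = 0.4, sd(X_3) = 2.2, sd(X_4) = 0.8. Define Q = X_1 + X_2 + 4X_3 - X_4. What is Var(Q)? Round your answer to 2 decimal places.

78.73

Var(X_1) = 0.49, Var(X_2) = 0.16, Var(X_3) = 4.84, Var(X_4) = 0.64
By independence, Var(Q) = (1)²Var(X_1) + (1)²Var(X_2) + (4)²Var(X_3) + (-1)²Var(X_4)
= (1)²·0.49 + (1)²·0.16 + (4)²·4.84 + (-1)²·0.64 = 78.73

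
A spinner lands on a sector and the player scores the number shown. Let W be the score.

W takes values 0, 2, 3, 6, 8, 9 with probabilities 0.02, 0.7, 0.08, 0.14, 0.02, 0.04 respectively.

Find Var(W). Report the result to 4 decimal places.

4.0800

E[W] = (0)(0.02) + (2)(0.7) + (3)(0.08) + (6)(0.14) + (8)(0.02) + (9)(0.04) = 3
E[W²] = (0)²(0.02) + (2)²(0.7) + (3)²(0.08) + (6)²(0.14) + (8)²(0.02) + (9)²(0.04) = 13.08
Var(W) = E[W²] − (E[W])² = 13.08 − (3)² = 4.08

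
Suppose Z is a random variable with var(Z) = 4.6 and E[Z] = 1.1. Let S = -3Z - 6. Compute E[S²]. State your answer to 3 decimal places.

127.890

E[-3Z - 6] = -3·1.1 − 6 = -9.3
var(-3Z - 6) = (-3)²·4.6 = 41.4
E[S²] = var(S) + (E[S])² = 41.4 + (-9.3)² = 127.89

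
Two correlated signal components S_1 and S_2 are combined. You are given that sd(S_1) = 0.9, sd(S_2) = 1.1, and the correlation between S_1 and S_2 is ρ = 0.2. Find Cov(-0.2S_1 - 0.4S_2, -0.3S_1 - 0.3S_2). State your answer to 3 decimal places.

0.229

Var(S_1) = (0.9)² = 0.81;  Var(S_2) = (1.1)² = 1.21
Cov(S_1,S_2) = ρ·sd(S_1)·sd(S_2) = 0.2·0.9·1.1 = 0.198
Cov(-0.2S_1 - 0.4S_2, -0.3S_1 - 0.3S_2) = (-0.2)(-0.3)Var(S_1) + (-0.4)(-0.3)Var(S_2) + [(-0.2)(-0.3) + (-0.4)(-0.3)]Cov(S_1,S_2)
= 0.06·0.81 + 0.12·1.21 + 0.18·0.198 = 0.22944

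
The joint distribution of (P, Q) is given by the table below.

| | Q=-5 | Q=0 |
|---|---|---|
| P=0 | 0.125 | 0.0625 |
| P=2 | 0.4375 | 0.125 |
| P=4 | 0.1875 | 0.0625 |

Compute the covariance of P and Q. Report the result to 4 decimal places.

E[P] = 2.125,  E[Q] = -3.75
E[PQ] = -8.125
Cov(P,Q) = E[PQ] − E[P]E[Q] = -8.125 − (2.125)(-3.75) = -0.15625

-0.1563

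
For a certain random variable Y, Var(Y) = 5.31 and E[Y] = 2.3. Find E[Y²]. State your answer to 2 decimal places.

E[Y²] = Var(Y) + (E[Y])² = 5.31 + (2.3)² = 10.6

10.60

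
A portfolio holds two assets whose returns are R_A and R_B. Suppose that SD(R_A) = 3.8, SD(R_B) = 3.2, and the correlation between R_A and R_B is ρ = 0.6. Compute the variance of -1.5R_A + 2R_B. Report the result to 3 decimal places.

Var(R_A) = (3.8)² = 14.44;  Var(R_B) = (3.2)² = 10.24
Cov(R_A,R_B) = ρ·SD(R_A)·SD(R_B) = 0.6·3.8·3.2 = 7.296
Var(-1.5R_A + 2R_B) = (-1.5)²·Var(R_A) + (2)²·Var(R_B) + 2·(-1.5)·(2)·Cov(R_A,R_B)
= 2.25·14.44 + 4·10.24 + -6·7.296 = 29.674

29.674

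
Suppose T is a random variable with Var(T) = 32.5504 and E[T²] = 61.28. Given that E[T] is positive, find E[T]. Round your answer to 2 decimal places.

5.36

(E[T])² = E[T²] − Var(T) = 61.28 − 32.5504 = 28.7296
E[T] = √28.7296 = 5.36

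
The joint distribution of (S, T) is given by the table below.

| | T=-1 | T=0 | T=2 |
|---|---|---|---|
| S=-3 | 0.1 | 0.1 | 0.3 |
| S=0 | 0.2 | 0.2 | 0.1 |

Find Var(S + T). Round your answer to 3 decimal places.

E[S] = -1.5,  E[T] = 0.5,  E[ST] = -1.5
Var(S) = 4.5 − (-1.5)² = 2.25;  Var(T) = 1.9 − (0.5)² = 1.65
cov(S,T) = -1.5 − (-1.5)(0.5) = -0.75
Var(S + T) = (1)²·2.25 + (1)²·1.65 + 2·(1)·(1)·-0.75 = 2.4

2.400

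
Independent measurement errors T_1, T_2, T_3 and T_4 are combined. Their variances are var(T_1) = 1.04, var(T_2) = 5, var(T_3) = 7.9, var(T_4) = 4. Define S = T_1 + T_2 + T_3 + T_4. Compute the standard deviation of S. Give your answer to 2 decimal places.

4.24

By independence, var(S) = (1)²var(T_1) + (1)²var(T_2) + (1)²var(T_3) + (1)²var(T_4)
= (1)²·1.04 + (1)²·5 + (1)²·7.9 + (1)²·4 = 17.94
SD(S) = √17.94 ≈ 4.24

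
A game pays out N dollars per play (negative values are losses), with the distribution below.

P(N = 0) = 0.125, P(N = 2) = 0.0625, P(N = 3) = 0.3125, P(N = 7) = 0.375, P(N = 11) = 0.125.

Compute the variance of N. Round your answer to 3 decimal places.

10.934

E[N] = (0)(0.125) + (2)(0.0625) + (3)(0.3125) + (7)(0.375) + (11)(0.125) = 5.0625
E[N²] = (0)²(0.125) + (2)²(0.0625) + (3)²(0.3125) + (7)²(0.375) + (11)²(0.125) = 36.5625
V(N) = E[N²] − (E[N])² = 36.5625 − (5.0625)² = 10.93359375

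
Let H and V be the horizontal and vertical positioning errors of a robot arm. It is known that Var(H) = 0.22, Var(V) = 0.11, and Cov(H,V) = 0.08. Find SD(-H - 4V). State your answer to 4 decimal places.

1.6186

Var(-H - 4V) = (-1)²·Var(H) + (-4)²·Var(V) + 2·(-1)·(-4)·Cov(H,V)
= 1·0.22 + 16·0.11 + 8·0.08 = 2.62
SD(-H - 4V) = √2.62 ≈ 1.6186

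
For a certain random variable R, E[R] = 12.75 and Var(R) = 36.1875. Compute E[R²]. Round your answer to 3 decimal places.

198.750

E[R²] = Var(R) + (E[R])² = 36.1875 + (12.75)² = 198.75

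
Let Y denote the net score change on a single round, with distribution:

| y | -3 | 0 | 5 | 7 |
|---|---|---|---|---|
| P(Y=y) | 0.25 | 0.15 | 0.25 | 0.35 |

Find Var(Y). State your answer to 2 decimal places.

E[Y] = (-3)(0.25) + (0)(0.15) + (5)(0.25) + (7)(0.35) = 2.95
E[Y²] = (-3)²(0.25) + (0)²(0.15) + (5)²(0.25) + (7)²(0.35) = 25.65
Var(Y) = E[Y²] − (E[Y])² = 25.65 − (2.95)² = 16.9475

16.95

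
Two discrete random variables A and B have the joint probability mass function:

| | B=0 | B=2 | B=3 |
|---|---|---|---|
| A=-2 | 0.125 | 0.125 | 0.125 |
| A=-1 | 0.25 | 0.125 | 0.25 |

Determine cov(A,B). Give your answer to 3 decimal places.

E[A] = -1.375,  E[B] = 1.625
E[AB] = -2.25
cov(A,B) = E[AB] − E[A]E[B] = -2.25 − (-1.375)(1.625) = -0.015625

-0.016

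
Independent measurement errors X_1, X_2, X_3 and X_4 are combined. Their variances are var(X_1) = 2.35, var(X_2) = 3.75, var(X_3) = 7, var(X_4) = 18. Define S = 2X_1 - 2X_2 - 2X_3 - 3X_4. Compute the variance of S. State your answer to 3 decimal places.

214.400

By independence, var(S) = (2)²var(X_1) + (-2)²var(X_2) + (-2)²var(X_3) + (-3)²var(X_4)
= (2)²·2.35 + (-2)²·3.75 + (-2)²·7 + (-3)²·18 = 214.4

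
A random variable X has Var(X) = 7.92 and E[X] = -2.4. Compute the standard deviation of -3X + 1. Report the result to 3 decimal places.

Var(-3X + 1) = (-3)²·7.92 = 71.28
sd(-3X + 1) = √71.28 ≈ 8.443

8.443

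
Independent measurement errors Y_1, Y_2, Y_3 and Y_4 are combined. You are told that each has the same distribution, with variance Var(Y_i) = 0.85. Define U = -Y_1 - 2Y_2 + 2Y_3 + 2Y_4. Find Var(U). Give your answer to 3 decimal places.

11.050

By independence, Var(U) = (-1)²Var(Y_1) + (-2)²Var(Y_2) + (2)²Var(Y_3) + (2)²Var(Y_4)
= (-1)²·0.85 + (-2)²·0.85 + (2)²·0.85 + (2)²·0.85 = 11.05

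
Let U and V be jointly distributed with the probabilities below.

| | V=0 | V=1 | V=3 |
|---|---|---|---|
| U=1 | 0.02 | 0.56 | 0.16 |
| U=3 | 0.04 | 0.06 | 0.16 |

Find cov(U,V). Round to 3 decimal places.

0.258

E[U] = 1.52,  E[V] = 1.58
E[UV] = 2.66
cov(U,V) = E[UV] − E[U]E[V] = 2.66 − (1.52)(1.58) = 0.2584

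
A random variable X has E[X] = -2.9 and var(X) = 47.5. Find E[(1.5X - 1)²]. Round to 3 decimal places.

E[1.5X - 1] = 1.5·-2.9 − 1 = -5.35
var(1.5X - 1) = (1.5)²·47.5 = 106.875
E[(1.5X - 1)²] = var((1.5X - 1)) + (E[(1.5X - 1)])² = 106.875 + (-5.35)² = 135.4975

135.498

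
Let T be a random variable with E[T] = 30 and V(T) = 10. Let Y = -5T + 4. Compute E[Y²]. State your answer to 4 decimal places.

E[-5T + 4] = -5·30 + 4 = -146
V(-5T + 4) = (-5)²·10 = 250
E[Y²] = V(Y) + (E[Y])² = 250 + (-146)² = 21566

21566.0000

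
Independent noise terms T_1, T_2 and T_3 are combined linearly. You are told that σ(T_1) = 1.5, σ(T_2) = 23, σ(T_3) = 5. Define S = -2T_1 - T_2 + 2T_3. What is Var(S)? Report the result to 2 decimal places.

638.00

Var(T_1) = 2.25, Var(T_2) = 529, Var(T_3) = 25
By independence, Var(S) = (-2)²Var(T_1) + (-1)²Var(T_2) + (2)²Var(T_3)
= (-2)²·2.25 + (-1)²·529 + (2)²·25 = 638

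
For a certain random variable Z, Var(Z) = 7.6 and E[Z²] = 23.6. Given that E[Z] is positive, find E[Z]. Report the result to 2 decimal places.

4.00

(E[Z])² = E[Z²] − Var(Z) = 23.6 − 7.6 = 16
E[Z] = √16 = 4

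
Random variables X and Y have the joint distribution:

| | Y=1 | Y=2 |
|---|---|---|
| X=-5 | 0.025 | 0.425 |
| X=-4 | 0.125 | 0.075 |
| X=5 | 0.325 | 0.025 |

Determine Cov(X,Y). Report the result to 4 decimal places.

-1.6175

E[X] = -1.3,  E[Y] = 1.525
E[XY] = -3.6
Cov(X,Y) = E[XY] − E[X]E[Y] = -3.6 − (-1.3)(1.525) = -1.6175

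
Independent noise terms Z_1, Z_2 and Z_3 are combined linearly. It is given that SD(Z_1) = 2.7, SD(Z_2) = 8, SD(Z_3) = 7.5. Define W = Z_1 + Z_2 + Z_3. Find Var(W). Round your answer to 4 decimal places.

Var(Z_1) = 7.29, Var(Z_2) = 64, Var(Z_3) = 56.25
By independence, Var(W) = (1)²Var(Z_1) + (1)²Var(Z_2) + (1)²Var(Z_3)
= (1)²·7.29 + (1)²·64 + (1)²·56.25 = 127.54

127.5400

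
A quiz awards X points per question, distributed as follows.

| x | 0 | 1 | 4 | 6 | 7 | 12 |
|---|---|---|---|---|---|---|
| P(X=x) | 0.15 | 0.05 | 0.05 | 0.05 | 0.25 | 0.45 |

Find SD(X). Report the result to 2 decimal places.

4.52

E[X] = (0)(0.15) + (1)(0.05) + (4)(0.05) + (6)(0.05) + (7)(0.25) + (12)(0.45) = 7.7
E[X²] = (0)²(0.15) + (1)²(0.05) + (4)²(0.05) + (6)²(0.05) + (7)²(0.25) + (12)²(0.45) = 79.7
Var(X) = E[X²] − (E[X])² = 79.7 − (7.7)² = 20.41
SD(X) = √20.41 ≈ 4.52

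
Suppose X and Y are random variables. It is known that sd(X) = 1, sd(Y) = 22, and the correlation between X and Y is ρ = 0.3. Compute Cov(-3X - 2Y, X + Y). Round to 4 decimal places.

-1004.0000

Var(X) = (1)² = 1;  Var(Y) = (22)² = 484
Cov(X,Y) = ρ·sd(X)·sd(Y) = 0.3·1·22 = 6.6
Cov(-3X - 2Y, X + Y) = (-3)(1)Var(X) + (-2)(1)Var(Y) + [(-3)(1) + (-2)(1)]Cov(X,Y)
= -3·1 + -2·484 + -5·6.6 = -1004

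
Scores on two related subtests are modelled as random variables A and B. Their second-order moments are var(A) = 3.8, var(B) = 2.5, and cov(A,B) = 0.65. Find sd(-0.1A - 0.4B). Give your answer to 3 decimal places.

var(-0.1A - 0.4B) = (-0.1)²·var(A) + (-0.4)²·var(B) + 2·(-0.1)·(-0.4)·cov(A,B)
= 0.01·3.8 + 0.16·2.5 + 0.08·0.65 = 0.49
sd(-0.1A - 0.4B) = √0.49 ≈ 0.700

0.700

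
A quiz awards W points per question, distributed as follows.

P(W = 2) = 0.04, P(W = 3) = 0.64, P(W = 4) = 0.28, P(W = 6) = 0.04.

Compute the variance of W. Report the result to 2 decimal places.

0.55

E[W] = (2)(0.04) + (3)(0.64) + (4)(0.28) + (6)(0.04) = 3.36
E[W²] = (2)²(0.04) + (3)²(0.64) + (4)²(0.28) + (6)²(0.04) = 11.84
var(W) = E[W²] − (E[W])² = 11.84 − (3.36)² = 0.5504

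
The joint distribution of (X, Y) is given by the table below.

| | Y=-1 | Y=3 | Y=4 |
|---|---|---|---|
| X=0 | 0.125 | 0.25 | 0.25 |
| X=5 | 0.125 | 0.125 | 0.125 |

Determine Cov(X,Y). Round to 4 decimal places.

E[X] = 1.875,  E[Y] = 2.375
E[XY] = 3.75
Cov(X,Y) = E[XY] − E[X]E[Y] = 3.75 − (1.875)(2.375) = -0.703125

-0.7031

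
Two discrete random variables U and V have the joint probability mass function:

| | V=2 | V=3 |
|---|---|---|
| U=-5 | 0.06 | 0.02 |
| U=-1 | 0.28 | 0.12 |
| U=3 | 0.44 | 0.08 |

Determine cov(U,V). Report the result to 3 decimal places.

-0.147

E[U] = 0.76,  E[V] = 2.22
E[UV] = 1.54
cov(U,V) = E[UV] − E[U]E[V] = 1.54 − (0.76)(2.22) = -0.1472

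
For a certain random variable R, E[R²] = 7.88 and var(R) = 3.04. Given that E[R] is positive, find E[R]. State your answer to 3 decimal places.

2.200

(E[R])² = E[R²] − var(R) = 7.88 − 3.04 = 4.84
E[R] = √4.84 = 2.2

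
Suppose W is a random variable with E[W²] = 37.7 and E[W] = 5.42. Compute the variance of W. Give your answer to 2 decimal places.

Var(W) = 37.7 − (5.42)² = 8.3236

8.32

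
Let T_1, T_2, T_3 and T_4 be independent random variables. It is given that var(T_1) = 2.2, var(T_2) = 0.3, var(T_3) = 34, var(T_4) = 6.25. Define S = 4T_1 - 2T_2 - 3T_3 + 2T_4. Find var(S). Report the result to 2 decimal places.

By independence, var(S) = (4)²var(T_1) + (-2)²var(T_2) + (-3)²var(T_3) + (2)²var(T_4)
= (4)²·2.2 + (-2)²·0.3 + (-3)²·34 + (2)²·6.25 = 367.4

367.40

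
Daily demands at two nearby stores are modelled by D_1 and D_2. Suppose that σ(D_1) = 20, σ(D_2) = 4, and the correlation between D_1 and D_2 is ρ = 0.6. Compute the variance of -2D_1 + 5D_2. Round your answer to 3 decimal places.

Var(D_1) = (20)² = 400;  Var(D_2) = (4)² = 16
cov(D_1,D_2) = ρ·σ(D_1)·σ(D_2) = 0.6·20·4 = 48
Var(-2D_1 + 5D_2) = (-2)²·Var(D_1) + (5)²·Var(D_2) + 2·(-2)·(5)·cov(D_1,D_2)
= 4·400 + 25·16 + -20·48 = 1040

1040.000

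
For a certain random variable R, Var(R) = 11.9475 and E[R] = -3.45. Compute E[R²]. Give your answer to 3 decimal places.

23.850

E[R²] = Var(R) + (E[R])² = 11.9475 + (-3.45)² = 23.85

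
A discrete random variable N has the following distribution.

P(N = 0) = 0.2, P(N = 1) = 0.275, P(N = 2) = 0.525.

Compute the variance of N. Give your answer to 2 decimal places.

E[N] = (0)(0.2) + (1)(0.275) + (2)(0.525) = 1.325
E[N²] = (0)²(0.2) + (1)²(0.275) + (2)²(0.525) = 2.375
Var(N) = E[N²] − (E[N])² = 2.375 − (1.325)² = 0.619375

0.62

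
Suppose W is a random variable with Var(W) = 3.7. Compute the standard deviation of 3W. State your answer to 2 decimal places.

5.77

Var(3W) = (3)²·3.7 = 33.3
SD(3W) = √33.3 ≈ 5.77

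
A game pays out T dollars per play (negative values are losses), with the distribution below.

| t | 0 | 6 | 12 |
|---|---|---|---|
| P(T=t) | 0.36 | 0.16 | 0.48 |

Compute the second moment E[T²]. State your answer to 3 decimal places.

74.880

E[T²] = (0)²(0.36) + (6)²(0.16) + (12)²(0.48) = 74.88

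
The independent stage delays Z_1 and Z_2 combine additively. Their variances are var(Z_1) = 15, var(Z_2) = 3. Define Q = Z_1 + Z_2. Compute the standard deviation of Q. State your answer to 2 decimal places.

4.24

By independence, var(Q) = (1)²var(Z_1) + (1)²var(Z_2)
= (1)²·15 + (1)²·3 = 18
SD(Q) = √18 ≈ 4.24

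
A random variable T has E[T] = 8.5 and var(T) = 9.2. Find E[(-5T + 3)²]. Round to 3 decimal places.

1790.250

E[-5T + 3] = -5·8.5 + 3 = -39.5
var(-5T + 3) = (-5)²·9.2 = 230
E[(-5T + 3)²] = var((-5T + 3)) + (E[(-5T + 3)])² = 230 + (-39.5)² = 1790.25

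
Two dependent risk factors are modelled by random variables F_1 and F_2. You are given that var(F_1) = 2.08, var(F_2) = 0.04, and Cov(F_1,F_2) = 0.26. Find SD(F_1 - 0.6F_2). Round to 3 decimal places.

1.335

var(F_1 - 0.6F_2) = (1)²·var(F_1) + (-0.6)²·var(F_2) + 2·(1)·(-0.6)·Cov(F_1,F_2)
= 1·2.08 + 0.36·0.04 + -1.2·0.26 = 1.7824
SD(F_1 - 0.6F_2) = √1.7824 ≈ 1.335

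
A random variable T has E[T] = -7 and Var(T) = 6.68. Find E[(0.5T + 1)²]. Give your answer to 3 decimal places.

7.920

E[0.5T + 1] = 0.5·-7 + 1 = -2.5
Var(0.5T + 1) = (0.5)²·6.68 = 1.67
E[(0.5T + 1)²] = Var((0.5T + 1)) + (E[(0.5T + 1)])² = 1.67 + (-2.5)² = 7.92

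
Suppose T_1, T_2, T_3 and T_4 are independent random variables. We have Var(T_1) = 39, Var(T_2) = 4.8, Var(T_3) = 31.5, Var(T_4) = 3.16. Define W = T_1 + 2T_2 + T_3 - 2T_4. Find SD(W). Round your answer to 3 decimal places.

By independence, Var(W) = (1)²Var(T_1) + (2)²Var(T_2) + (1)²Var(T_3) + (-2)²Var(T_4)
= (1)²·39 + (2)²·4.8 + (1)²·31.5 + (-2)²·3.16 = 102.34
SD(W) = √102.34 ≈ 10.116

10.116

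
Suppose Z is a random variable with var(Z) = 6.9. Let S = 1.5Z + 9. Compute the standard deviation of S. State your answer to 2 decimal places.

3.94

var(1.5Z + 9) = (1.5)²·6.9 = 15.525
σ(S) = √15.525 ≈ 3.94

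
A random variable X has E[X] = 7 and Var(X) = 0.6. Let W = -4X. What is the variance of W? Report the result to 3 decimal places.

9.600

Var(-4X) = (-4)²·Var(X) = 16·0.6 = 9.6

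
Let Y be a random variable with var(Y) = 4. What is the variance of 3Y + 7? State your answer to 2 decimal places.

var(3Y + 7) = (3)²·var(Y) = 9·4 = 36

36.00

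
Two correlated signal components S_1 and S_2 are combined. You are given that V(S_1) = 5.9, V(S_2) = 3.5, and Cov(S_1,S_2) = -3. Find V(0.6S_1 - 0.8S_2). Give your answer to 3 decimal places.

V(0.6S_1 - 0.8S_2) = (0.6)²·V(S_1) + (-0.8)²·V(S_2) + 2·(0.6)·(-0.8)·Cov(S_1,S_2)
= 0.36·5.9 + 0.64·3.5 + -0.96·-3 = 7.244

7.244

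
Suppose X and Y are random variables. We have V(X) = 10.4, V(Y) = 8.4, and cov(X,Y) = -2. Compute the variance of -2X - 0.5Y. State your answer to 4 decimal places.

V(-2X - 0.5Y) = (-2)²·V(X) + (-0.5)²·V(Y) + 2·(-2)·(-0.5)·cov(X,Y)
= 4·10.4 + 0.25·8.4 + 2·-2 = 39.7

39.7000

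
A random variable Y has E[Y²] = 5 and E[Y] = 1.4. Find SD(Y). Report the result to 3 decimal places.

1.744

Var(Y) = 5 − (1.4)² = 3.04
SD(Y) = √3.04 ≈ 1.744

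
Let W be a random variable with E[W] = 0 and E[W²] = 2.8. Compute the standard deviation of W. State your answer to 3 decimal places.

1.673

V(W) = 2.8 − (0)² = 2.8
SD(W) = √2.8 ≈ 1.673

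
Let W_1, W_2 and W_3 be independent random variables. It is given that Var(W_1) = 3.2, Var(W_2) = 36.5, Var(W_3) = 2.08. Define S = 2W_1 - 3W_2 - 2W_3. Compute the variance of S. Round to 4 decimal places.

By independence, Var(S) = (2)²Var(W_1) + (-3)²Var(W_2) + (-2)²Var(W_3)
= (2)²·3.2 + (-3)²·36.5 + (-2)²·2.08 = 349.62

349.6200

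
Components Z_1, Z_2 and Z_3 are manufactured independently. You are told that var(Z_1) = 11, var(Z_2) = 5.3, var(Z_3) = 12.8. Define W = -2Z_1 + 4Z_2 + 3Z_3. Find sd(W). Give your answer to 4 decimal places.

By independence, var(W) = (-2)²var(Z_1) + (4)²var(Z_2) + (3)²var(Z_3)
= (-2)²·11 + (4)²·5.3 + (3)²·12.8 = 244
sd(W) = √244 ≈ 15.6205

15.6205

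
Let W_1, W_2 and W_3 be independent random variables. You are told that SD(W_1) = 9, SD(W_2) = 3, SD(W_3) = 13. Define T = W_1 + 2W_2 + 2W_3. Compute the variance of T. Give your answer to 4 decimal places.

Var(W_1) = 81, Var(W_2) = 9, Var(W_3) = 169
By independence, Var(T) = (1)²Var(W_1) + (2)²Var(W_2) + (2)²Var(W_3)
= (1)²·81 + (2)²·9 + (2)²·169 = 793

793.0000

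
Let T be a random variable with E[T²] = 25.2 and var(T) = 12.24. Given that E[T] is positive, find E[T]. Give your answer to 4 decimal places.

(E[T])² = E[T²] − var(T) = 25.2 − 12.24 = 12.96
E[T] = √12.96 = 3.6

3.6000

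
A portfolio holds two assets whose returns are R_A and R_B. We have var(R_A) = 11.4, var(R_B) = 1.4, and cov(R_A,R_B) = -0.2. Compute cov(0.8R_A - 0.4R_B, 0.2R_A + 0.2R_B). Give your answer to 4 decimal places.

cov(0.8R_A - 0.4R_B, 0.2R_A + 0.2R_B) = (0.8)(0.2)var(R_A) + (-0.4)(0.2)var(R_B) + [(0.8)(0.2) + (-0.4)(0.2)]cov(R_A,R_B)
= 0.16·11.4 + -0.08·1.4 + 0.08·-0.2 = 1.696

1.6960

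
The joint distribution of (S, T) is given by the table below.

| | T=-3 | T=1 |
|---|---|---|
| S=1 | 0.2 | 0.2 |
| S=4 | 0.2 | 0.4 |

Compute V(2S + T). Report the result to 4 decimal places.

14.4000

E[S] = 2.8,  E[T] = -0.6,  E[ST] = -1.2
V(S) = 10 − (2.8)² = 2.16;  V(T) = 4.2 − (-0.6)² = 3.84
Cov(S,T) = -1.2 − (2.8)(-0.6) = 0.48
V(2S + T) = (2)²·2.16 + (1)²·3.84 + 2·(2)·(1)·0.48 = 14.4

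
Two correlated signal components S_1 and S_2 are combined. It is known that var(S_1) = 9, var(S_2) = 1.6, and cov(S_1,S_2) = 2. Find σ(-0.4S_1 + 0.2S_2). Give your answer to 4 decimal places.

var(-0.4S_1 + 0.2S_2) = (-0.4)²·var(S_1) + (0.2)²·var(S_2) + 2·(-0.4)·(0.2)·cov(S_1,S_2)
= 0.16·9 + 0.04·1.6 + -0.16·2 = 1.184
σ(-0.4S_1 + 0.2S_2) = √1.184 ≈ 1.0881

1.0881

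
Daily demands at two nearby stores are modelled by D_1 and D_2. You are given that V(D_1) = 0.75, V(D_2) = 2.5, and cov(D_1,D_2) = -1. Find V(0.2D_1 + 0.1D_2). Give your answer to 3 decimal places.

0.015

V(0.2D_1 + 0.1D_2) = (0.2)²·V(D_1) + (0.1)²·V(D_2) + 2·(0.2)·(0.1)·cov(D_1,D_2)
= 0.04·0.75 + 0.01·2.5 + 0.04·-1 = 0.015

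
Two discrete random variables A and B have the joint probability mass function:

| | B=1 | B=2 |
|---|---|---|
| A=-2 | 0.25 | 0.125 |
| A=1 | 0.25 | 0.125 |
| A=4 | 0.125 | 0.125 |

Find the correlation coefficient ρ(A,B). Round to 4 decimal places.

0.1240

E[A] = 0.625,  E[B] = 1.375
E[AB] = 1
cov(A,B) = E[AB] − E[A]E[B] = 1 − (0.625)(1.375) = 0.140625
Var(A) = 5.484375,  Var(B) = 0.234375
ρ = 0.140625 / √(5.484375·0.234375) ≈ 0.1240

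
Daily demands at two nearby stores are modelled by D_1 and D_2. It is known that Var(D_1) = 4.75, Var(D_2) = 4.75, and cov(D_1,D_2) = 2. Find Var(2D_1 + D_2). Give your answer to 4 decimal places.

Var(2D_1 + D_2) = (2)²·Var(D_1) + (1)²·Var(D_2) + 2·(2)·(1)·cov(D_1,D_2)
= 4·4.75 + 1·4.75 + 4·2 = 31.75

31.7500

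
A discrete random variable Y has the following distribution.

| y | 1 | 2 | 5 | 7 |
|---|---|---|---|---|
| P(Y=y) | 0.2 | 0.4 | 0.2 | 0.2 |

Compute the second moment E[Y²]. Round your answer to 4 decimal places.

16.6000

E[Y²] = (1)²(0.2) + (2)²(0.4) + (5)²(0.2) + (7)²(0.2) = 16.6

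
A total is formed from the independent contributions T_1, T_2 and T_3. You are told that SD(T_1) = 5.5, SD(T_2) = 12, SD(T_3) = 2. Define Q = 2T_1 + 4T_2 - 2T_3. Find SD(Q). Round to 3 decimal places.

49.406

V(T_1) = 30.25, V(T_2) = 144, V(T_3) = 4
By independence, V(Q) = (2)²V(T_1) + (4)²V(T_2) + (-2)²V(T_3)
= (2)²·30.25 + (4)²·144 + (-2)²·4 = 2441
SD(Q) = √2441 ≈ 49.406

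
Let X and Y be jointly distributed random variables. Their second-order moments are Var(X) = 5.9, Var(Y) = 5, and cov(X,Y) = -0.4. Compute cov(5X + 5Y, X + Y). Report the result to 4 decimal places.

cov(5X + 5Y, X + Y) = (5)(1)Var(X) + (5)(1)Var(Y) + [(5)(1) + (5)(1)]cov(X,Y)
= 5·5.9 + 5·5 + 10·-0.4 = 50.5

50.5000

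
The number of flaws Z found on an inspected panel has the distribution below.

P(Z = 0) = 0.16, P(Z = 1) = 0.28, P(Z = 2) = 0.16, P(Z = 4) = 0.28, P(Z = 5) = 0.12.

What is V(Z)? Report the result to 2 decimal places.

3.02

E[Z] = (0)(0.16) + (1)(0.28) + (2)(0.16) + (4)(0.28) + (5)(0.12) = 2.32
E[Z²] = (0)²(0.16) + (1)²(0.28) + (2)²(0.16) + (4)²(0.28) + (5)²(0.12) = 8.4
V(Z) = E[Z²] − (E[Z])² = 8.4 − (2.32)² = 3.0176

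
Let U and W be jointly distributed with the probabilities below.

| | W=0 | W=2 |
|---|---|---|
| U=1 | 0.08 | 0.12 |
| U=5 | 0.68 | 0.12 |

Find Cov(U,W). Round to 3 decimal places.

-0.576

E[U] = 4.2,  E[W] = 0.48
E[UW] = 1.44
Cov(U,W) = E[UW] − E[U]E[W] = 1.44 − (4.2)(0.48) = -0.576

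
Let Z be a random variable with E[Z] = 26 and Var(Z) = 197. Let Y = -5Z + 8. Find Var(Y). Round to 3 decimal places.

Var(-5Z + 8) = (-5)²·Var(Z) = 25·197 = 4925

4925.000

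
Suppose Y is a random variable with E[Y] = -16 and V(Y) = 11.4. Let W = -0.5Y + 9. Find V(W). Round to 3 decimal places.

2.850

V(-0.5Y + 9) = (-0.5)²·V(Y) = 0.25·11.4 = 2.85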